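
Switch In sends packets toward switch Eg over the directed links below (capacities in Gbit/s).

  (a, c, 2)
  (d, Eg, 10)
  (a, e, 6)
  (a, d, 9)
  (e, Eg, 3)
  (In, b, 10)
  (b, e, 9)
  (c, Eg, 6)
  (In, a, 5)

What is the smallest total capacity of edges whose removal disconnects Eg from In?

Augment In→a→c→Eg: bottleneck 2, flow now 2.
Augment In→a→d→Eg: bottleneck 3, flow now 5.
Augment In→b→e→Eg: bottleneck 3, flow now 8.
No augmenting path remains; maximum flow = 8.
By max-flow min-cut, the minimum cut capacity equals the max flow.
In the residual graph, reachable from In: {In, b, e}.
Min-cut edges: In→a (5), e→Eg (3); capacity 5 + 3 = 8.

8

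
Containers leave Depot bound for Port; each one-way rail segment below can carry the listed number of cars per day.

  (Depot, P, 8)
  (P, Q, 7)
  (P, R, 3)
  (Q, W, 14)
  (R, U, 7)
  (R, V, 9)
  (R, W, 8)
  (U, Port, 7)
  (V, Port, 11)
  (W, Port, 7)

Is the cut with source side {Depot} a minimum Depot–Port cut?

Yes — it is a minimum cut (capacity 8).

Given cut capacity: 8 = 8.
Augment Depot→P→Q→W→Port: bottleneck 7, flow now 7.
Augment Depot→P→R→U→Port: bottleneck 1, flow now 8.
No augmenting path remains; maximum flow = 8.
Cut capacity 8 equals the max flow, so it is a minimum cut.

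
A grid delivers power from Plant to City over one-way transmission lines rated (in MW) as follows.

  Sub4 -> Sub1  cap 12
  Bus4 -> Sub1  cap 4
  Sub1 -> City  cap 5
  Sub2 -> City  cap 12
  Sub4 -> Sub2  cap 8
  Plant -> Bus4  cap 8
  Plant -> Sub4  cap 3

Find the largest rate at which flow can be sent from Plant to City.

Augment Plant→Bus4→Sub1→City: bottleneck 4, flow now 4.
Augment Plant→Sub4→Sub1→City: bottleneck 1, flow now 5.
Augment Plant→Sub4→Sub2→City: bottleneck 2, flow now 7.
No augmenting path remains; maximum flow = 7.
In the residual graph, reachable from Plant: {Plant, Bus4}.
Min-cut edges: Plant→Sub4 (3), Bus4→Sub1 (4); capacity 3 + 4 = 7.
This cut is saturated, so no flow can exceed 7.

7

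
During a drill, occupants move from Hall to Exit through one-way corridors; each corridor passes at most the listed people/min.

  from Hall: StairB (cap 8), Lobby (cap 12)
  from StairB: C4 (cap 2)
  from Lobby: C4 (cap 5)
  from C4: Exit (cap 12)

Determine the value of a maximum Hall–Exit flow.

7

Augment Hall→StairB→C4→Exit: bottleneck 2, flow now 2.
Augment Hall→Lobby→C4→Exit: bottleneck 5, flow now 7.
No augmenting path remains; maximum flow = 7.
In the residual graph, reachable from Hall: {Hall, StairB, Lobby}.
Min-cut edges: StairB→C4 (2), Lobby→C4 (5); capacity 2 + 5 = 7.
This cut is saturated, so no flow can exceed 7.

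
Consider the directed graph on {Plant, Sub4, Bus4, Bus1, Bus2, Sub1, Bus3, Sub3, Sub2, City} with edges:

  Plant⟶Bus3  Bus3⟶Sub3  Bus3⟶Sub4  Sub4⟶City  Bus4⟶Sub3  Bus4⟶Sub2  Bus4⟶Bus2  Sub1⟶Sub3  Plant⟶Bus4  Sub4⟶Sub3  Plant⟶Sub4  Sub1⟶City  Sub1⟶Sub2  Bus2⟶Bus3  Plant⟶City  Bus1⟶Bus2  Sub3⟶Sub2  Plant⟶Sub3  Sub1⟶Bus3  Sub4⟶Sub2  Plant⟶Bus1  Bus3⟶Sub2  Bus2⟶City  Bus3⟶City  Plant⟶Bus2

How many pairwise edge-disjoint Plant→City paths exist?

Assign every edge capacity 1; by Menger, the answer equals the max flow.
Path Plant→City (+1); total 1.
Path Plant→Sub4→City (+1); total 2.
Path Plant→Bus2→City (+1); total 3.
Path Plant→Bus3→City (+1); total 4.
No residual Plant→City path; max flow = 4.
Certifying cut of size 4: {Bus2→City, Bus3→City, Plant→City, Sub4→City}.

4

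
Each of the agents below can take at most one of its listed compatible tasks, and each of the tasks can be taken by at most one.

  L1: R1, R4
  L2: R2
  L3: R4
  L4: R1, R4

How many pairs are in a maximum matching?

Unit-capacity flow: source→left, listed edges, right→sink; max matching = max flow.
Augmenting path L1→R1 (+1); matched 1.
Augmenting path L2→R2 (+1); matched 2.
Augmenting path L3→R4 (+1); matched 3.
No augmenting path remains; maximum matching = 3.
König certificate: {L2, R1, R4} is a vertex cover of size 3 (every listed pair touches it), so no matching can be larger.

3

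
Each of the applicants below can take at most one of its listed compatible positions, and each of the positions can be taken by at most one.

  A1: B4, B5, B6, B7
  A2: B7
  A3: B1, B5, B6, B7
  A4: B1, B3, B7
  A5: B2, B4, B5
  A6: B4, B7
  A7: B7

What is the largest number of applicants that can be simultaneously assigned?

Unit-capacity flow: source→left, listed edges, right→sink; max matching = max flow.
Augmenting path A1→B4 (+1); matched 1.
Augmenting path A2→B7 (+1); matched 2.
Augmenting path A3→B1 (+1); matched 3.
Augmenting path A4→B3 (+1); matched 4.
Augmenting path A5→B2 (+1); matched 5.
Augmenting path A6→B4→A1→B5 (+1); matched 6.
No augmenting path remains; maximum matching = 6.
König certificate: {A1, A3, A4, A5, A6, B7} is a vertex cover of size 6 (every listed pair touches it), so no matching can be larger.

6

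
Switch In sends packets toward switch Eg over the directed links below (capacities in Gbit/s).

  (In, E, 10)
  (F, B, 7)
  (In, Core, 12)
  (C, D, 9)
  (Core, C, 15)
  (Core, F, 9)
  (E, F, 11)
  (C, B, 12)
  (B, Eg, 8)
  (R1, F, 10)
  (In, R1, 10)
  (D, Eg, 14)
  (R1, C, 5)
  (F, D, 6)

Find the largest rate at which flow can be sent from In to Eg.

Augment In→Core→C→D→Eg: bottleneck 9, flow now 9.
Augment In→Core→C→B→Eg: bottleneck 3, flow now 12.
Augment In→R1→C→B→Eg: bottleneck 5, flow now 17.
Augment In→R1→F→D→Eg: bottleneck 5, flow now 22.
No augmenting path remains; maximum flow = 22.
In the residual graph, reachable from In: {In, Core, R1, E, C, F, D, B}.
Min-cut edges: D→Eg (14), B→Eg (8); capacity 14 + 8 = 22.
This cut is saturated, so no flow can exceed 22.

22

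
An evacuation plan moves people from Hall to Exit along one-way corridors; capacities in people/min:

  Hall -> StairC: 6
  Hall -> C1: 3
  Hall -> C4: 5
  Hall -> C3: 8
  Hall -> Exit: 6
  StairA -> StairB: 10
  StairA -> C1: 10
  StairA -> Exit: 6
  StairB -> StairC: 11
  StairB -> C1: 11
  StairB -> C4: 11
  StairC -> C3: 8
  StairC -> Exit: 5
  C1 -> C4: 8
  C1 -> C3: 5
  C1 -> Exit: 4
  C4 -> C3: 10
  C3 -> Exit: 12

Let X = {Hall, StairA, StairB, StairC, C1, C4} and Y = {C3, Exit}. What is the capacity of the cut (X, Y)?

Edges leaving {Hall, StairA, StairB, StairC, C1, C4}: Hall→C3 (8), Hall→Exit (6), StairA→Exit (6), StairC→C3 (8), StairC→Exit (5), C1→C3 (5), C1→Exit (4), C4→C3 (10).
Cut capacity = 8 + 6 + 6 + 8 + 5 + 5 + 4 + 10 = 52.

52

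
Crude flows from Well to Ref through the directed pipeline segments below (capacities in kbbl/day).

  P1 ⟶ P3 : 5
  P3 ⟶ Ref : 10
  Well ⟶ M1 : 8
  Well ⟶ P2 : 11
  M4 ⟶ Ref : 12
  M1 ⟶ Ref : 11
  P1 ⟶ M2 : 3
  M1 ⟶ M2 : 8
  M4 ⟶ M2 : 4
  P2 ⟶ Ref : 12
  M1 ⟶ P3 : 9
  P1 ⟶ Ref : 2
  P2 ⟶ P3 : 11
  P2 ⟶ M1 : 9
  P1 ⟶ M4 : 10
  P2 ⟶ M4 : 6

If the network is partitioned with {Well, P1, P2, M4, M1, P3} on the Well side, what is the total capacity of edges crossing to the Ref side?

Edges leaving {Well, P1, P2, M4, M1, P3}: P1→M2 (3), P1→Ref (2), P2→Ref (12), M4→M2 (4), M4→Ref (12), M1→M2 (8), M1→Ref (11), P3→Ref (10).
Cut capacity = 3 + 2 + 12 + 4 + 12 + 8 + 11 + 10 = 62.

62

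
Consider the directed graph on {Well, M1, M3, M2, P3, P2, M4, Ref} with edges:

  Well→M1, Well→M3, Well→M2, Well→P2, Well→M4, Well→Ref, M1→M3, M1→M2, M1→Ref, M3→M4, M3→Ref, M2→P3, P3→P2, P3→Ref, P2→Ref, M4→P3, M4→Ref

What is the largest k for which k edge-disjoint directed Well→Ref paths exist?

6

Assign every edge capacity 1; by Menger, the answer equals the max flow.
Path Well→Ref (+1); total 1.
Path Well→M1→Ref (+1); total 2.
Path Well→M3→Ref (+1); total 3.
Path Well→P2→Ref (+1); total 4.
Path Well→M4→Ref (+1); total 5.
Path Well→M2→P3→Ref (+1); total 6.
No residual Well→Ref path; max flow = 6.
Certifying cut of size 6: {Well→M1, Well→M2, Well→M3, Well→M4, Well→P2, Well→Ref}.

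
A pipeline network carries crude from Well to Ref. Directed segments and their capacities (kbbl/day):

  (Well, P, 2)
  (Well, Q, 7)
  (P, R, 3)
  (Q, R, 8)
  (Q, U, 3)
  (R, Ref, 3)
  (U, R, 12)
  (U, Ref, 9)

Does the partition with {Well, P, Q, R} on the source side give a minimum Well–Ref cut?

Yes — it is a minimum cut (capacity 6).

Given cut capacity: 3 + 3 = 6.
Augment Well→P→R→Ref: bottleneck 2, flow now 2.
Augment Well→Q→R→Ref: bottleneck 1, flow now 3.
Augment Well→Q→U→Ref: bottleneck 3, flow now 6.
No augmenting path remains; maximum flow = 6.
Cut capacity 6 equals the max flow, so it is a minimum cut.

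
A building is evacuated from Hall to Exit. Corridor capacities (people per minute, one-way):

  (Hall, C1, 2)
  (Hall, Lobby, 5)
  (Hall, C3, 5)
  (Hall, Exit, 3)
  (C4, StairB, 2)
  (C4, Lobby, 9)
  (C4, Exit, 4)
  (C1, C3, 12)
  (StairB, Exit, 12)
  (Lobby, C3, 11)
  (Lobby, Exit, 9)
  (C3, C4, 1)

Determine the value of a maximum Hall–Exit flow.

9

Augment Hall→Exit: bottleneck 3, flow now 3.
Augment Hall→Lobby→Exit: bottleneck 5, flow now 8.
Augment Hall→C3→C4→Exit: bottleneck 1, flow now 9.
No augmenting path remains; maximum flow = 9.
In the residual graph, reachable from Hall: {Hall, C1, C3}.
Min-cut edges: Hall→Lobby (5), Hall→Exit (3), C3→C4 (1); capacity 5 + 3 + 1 = 9.
This cut is saturated, so no flow can exceed 9.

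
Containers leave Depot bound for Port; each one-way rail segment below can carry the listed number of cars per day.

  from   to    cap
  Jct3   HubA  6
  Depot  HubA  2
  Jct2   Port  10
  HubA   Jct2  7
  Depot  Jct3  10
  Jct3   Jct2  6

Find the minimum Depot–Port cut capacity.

Augment Depot→Jct3→Jct2→Port: bottleneck 6, flow now 6.
Augment Depot→HubA→Jct2→Port: bottleneck 2, flow now 8.
Augment Depot→Jct3→HubA→Jct2→Port: bottleneck 2, flow now 10.
No augmenting path remains; maximum flow = 10.
By max-flow min-cut, the minimum cut capacity equals the max flow.
In the residual graph, reachable from Depot: {Depot, Jct3, HubA, Jct2}.
Min-cut edges: Jct2→Port (10); capacity 10 = 10.

10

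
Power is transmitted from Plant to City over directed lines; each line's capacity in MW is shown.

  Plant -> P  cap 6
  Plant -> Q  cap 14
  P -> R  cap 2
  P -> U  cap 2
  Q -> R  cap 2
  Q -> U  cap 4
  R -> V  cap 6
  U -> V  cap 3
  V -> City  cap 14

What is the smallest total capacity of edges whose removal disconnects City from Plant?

7

Augment Plant→P→R→V→City: bottleneck 2, flow now 2.
Augment Plant→P→U→V→City: bottleneck 2, flow now 4.
Augment Plant→Q→R→V→City: bottleneck 2, flow now 6.
Augment Plant→Q→U→V→City: bottleneck 1, flow now 7.
No augmenting path remains; maximum flow = 7.
By max-flow min-cut, the minimum cut capacity equals the max flow.
In the residual graph, reachable from Plant: {Plant, P, Q, U}.
Min-cut edges: P→R (2), Q→R (2), U→V (3); capacity 2 + 2 + 3 = 7.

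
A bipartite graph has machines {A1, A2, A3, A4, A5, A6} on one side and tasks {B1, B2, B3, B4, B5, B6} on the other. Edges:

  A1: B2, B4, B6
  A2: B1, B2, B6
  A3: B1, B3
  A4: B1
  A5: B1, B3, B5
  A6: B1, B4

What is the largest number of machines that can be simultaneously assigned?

6

Unit-capacity flow: source→left, listed edges, right→sink; max matching = max flow.
Augmenting path A1→B2 (+1); matched 1.
Augmenting path A2→B1 (+1); matched 2.
Augmenting path A3→B3 (+1); matched 3.
Augmenting path A5→B5 (+1); matched 4.
Augmenting path A6→B4 (+1); matched 5.
Augmenting path A4→B1→A2→B6 (+1); matched 6.
No augmenting path remains; maximum matching = 6.
König certificate: {A1, A2, A3, A4, A5, A6} is a vertex cover of size 6 (every listed pair touches it), so no matching can be larger.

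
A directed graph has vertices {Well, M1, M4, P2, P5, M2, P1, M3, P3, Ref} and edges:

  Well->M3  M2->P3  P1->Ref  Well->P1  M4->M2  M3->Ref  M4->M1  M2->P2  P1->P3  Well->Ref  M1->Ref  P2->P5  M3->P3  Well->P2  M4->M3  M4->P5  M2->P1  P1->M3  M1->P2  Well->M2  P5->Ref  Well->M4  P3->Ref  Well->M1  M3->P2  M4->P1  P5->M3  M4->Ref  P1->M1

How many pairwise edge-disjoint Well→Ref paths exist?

Assign every edge capacity 1; by Menger, the answer equals the max flow.
Path Well→Ref (+1); total 1.
Path Well→M1→Ref (+1); total 2.
Path Well→M4→Ref (+1); total 3.
Path Well→P1→Ref (+1); total 4.
Path Well→M3→Ref (+1); total 5.
Path Well→P2→P5→Ref (+1); total 6.
Path Well→M2→P3→Ref (+1); total 7.
No residual Well→Ref path; max flow = 7.
Certifying cut of size 7: {Well→M1, Well→M2, Well→M3, Well→M4, Well→P1, Well→P2, Well→Ref}.

7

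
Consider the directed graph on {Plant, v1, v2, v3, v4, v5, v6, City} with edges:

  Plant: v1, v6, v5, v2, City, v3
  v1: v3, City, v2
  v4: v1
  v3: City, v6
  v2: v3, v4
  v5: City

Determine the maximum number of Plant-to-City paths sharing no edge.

4

Assign every edge capacity 1; by Menger, the answer equals the max flow.
Path Plant→City (+1); total 1.
Path Plant→v1→City (+1); total 2.
Path Plant→v3→City (+1); total 3.
Path Plant→v5→City (+1); total 4.
No residual Plant→City path; max flow = 4.
Certifying cut of size 4: {Plant→City, Plant→v5, v1→City, v3→City}.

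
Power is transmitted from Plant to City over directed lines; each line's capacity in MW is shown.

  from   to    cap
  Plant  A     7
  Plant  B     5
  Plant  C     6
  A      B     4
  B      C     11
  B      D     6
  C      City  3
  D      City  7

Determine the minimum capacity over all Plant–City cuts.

Augment Plant→C→City: bottleneck 3, flow now 3.
Augment Plant→B→D→City: bottleneck 5, flow now 8.
Augment Plant→A→B→D→City: bottleneck 1, flow now 9.
No augmenting path remains; maximum flow = 9.
By max-flow min-cut, the minimum cut capacity equals the max flow.
In the residual graph, reachable from Plant: {Plant, A, B, C}.
Min-cut edges: B→D (6), C→City (3); capacity 6 + 3 = 9.

9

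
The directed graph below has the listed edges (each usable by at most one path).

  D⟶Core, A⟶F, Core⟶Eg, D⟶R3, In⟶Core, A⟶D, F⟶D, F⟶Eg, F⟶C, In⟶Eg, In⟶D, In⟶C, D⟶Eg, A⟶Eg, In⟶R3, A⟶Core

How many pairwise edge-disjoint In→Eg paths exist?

3

Assign every edge capacity 1; by Menger, the answer equals the max flow.
Path In→Eg (+1); total 1.
Path In→D→Eg (+1); total 2.
Path In→Core→Eg (+1); total 3.
No residual In→Eg path; max flow = 3.
Certifying cut of size 3: {In→Core, In→D, In→Eg}.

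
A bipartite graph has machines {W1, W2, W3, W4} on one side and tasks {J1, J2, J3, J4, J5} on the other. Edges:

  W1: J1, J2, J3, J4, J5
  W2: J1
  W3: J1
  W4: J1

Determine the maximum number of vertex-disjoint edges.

Unit-capacity flow: source→left, listed edges, right→sink; max matching = max flow.
Augmenting path W1→J1 (+1); matched 1.
Augmenting path W2→J1→W1→J2 (+1); matched 2.
No augmenting path remains; maximum matching = 2.
König certificate: {W1, J1} is a vertex cover of size 2 (every listed pair touches it), so no matching can be larger.

2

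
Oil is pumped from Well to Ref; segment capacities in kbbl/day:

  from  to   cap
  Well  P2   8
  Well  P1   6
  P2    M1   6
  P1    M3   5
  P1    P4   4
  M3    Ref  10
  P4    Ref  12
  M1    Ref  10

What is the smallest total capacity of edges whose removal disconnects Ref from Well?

Augment Well→P2→M1→Ref: bottleneck 6, flow now 6.
Augment Well→P1→M3→Ref: bottleneck 5, flow now 11.
Augment Well→P1→P4→Ref: bottleneck 1, flow now 12.
No augmenting path remains; maximum flow = 12.
By max-flow min-cut, the minimum cut capacity equals the max flow.
In the residual graph, reachable from Well: {Well, P2}.
Min-cut edges: Well→P1 (6), P2→M1 (6); capacity 6 + 6 = 12.

12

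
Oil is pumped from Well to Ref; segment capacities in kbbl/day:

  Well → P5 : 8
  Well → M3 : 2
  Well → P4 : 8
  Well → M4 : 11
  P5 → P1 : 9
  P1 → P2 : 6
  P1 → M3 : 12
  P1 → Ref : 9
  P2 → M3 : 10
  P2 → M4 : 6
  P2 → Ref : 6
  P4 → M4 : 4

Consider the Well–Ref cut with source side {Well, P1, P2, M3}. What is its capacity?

Edges leaving {Well, P1, P2, M3}: Well→P5 (8), Well→P4 (8), Well→M4 (11), P1→Ref (9), P2→M4 (6), P2→Ref (6).
Cut capacity = 8 + 8 + 11 + 9 + 6 + 6 = 48.

48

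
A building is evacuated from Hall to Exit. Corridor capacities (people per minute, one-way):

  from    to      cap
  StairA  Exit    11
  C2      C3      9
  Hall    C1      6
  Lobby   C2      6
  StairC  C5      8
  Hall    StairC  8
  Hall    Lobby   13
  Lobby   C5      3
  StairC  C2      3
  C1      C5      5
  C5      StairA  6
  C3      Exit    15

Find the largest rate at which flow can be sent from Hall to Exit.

15

Augment Hall→Lobby→C2→C3→Exit: bottleneck 6, flow now 6.
Augment Hall→Lobby→C5→StairA→Exit: bottleneck 3, flow now 9.
Augment Hall→C1→C5→StairA→Exit: bottleneck 3, flow now 12.
Augment Hall→StairC→C2→C3→Exit: bottleneck 3, flow now 15.
No augmenting path remains; maximum flow = 15.
In the residual graph, reachable from Hall: {Hall, Lobby, C1, StairC, C5}.
Min-cut edges: Lobby→C2 (6), StairC→C2 (3), C5→StairA (6); capacity 6 + 3 + 6 = 15.
This cut is saturated, so no flow can exceed 15.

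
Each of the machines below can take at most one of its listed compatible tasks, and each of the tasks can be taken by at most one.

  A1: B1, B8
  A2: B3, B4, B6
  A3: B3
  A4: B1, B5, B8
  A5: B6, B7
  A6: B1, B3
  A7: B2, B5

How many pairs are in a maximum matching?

Unit-capacity flow: source→left, listed edges, right→sink; max matching = max flow.
Augmenting path A1→B1 (+1); matched 1.
Augmenting path A2→B3 (+1); matched 2.
Augmenting path A4→B5 (+1); matched 3.
Augmenting path A5→B6 (+1); matched 4.
Augmenting path A7→B2 (+1); matched 5.
Augmenting path A3→B3→A2→B4 (+1); matched 6.
Augmenting path A6→B1→A1→B8 (+1); matched 7.
No augmenting path remains; maximum matching = 7.
König certificate: {A1, A2, A3, A4, A5, A6, A7} is a vertex cover of size 7 (every listed pair touches it), so no matching can be larger.

7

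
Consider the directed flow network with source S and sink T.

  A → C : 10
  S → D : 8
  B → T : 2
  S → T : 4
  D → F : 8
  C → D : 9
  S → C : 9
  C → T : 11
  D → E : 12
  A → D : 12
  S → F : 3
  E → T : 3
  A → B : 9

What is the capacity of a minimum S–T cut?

16

Augment S→T: bottleneck 4, flow now 4.
Augment S→C→T: bottleneck 9, flow now 13.
Augment S→D→E→T: bottleneck 3, flow now 16.
No augmenting path remains; maximum flow = 16.
By max-flow min-cut, the minimum cut capacity equals the max flow.
In the residual graph, reachable from S: {S, D, E, F}.
Min-cut edges: S→C (9), S→T (4), E→T (3); capacity 9 + 4 + 3 = 16.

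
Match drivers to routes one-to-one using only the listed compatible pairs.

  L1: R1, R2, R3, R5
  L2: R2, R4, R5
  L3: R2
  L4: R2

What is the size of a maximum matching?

Unit-capacity flow: source→left, listed edges, right→sink; max matching = max flow.
Augmenting path L1→R1 (+1); matched 1.
Augmenting path L2→R2 (+1); matched 2.
Augmenting path L3→R2→L2→R4 (+1); matched 3.
No augmenting path remains; maximum matching = 3.
König certificate: {L1, L2, R2} is a vertex cover of size 3 (every listed pair touches it), so no matching can be larger.

3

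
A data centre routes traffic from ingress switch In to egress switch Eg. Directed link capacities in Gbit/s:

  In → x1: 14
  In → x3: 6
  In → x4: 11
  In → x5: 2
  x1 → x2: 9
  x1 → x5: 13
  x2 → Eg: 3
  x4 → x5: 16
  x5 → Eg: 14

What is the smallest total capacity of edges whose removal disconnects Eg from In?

Augment In→x5→Eg: bottleneck 2, flow now 2.
Augment In→x1→x2→Eg: bottleneck 3, flow now 5.
Augment In→x1→x5→Eg: bottleneck 11, flow now 16.
Augment In→x4→x5→Eg: bottleneck 1, flow now 17.
No augmenting path remains; maximum flow = 17.
By max-flow min-cut, the minimum cut capacity equals the max flow.
In the residual graph, reachable from In: {In, x1, x2, x3, x4, x5}.
Min-cut edges: x2→Eg (3), x5→Eg (14); capacity 3 + 14 = 17.

17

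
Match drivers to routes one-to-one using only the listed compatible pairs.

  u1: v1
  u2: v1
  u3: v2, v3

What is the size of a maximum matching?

Unit-capacity flow: source→left, listed edges, right→sink; max matching = max flow.
Augmenting path u1→v1 (+1); matched 1.
Augmenting path u3→v2 (+1); matched 2.
No augmenting path remains; maximum matching = 2.
König certificate: {u3, v1} is a vertex cover of size 2 (every listed pair touches it), so no matching can be larger.

2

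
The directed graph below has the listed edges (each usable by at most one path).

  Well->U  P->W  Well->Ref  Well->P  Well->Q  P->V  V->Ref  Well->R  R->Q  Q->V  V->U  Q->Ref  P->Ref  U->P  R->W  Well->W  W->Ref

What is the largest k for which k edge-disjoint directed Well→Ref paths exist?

Assign every edge capacity 1; by Menger, the answer equals the max flow.
Path Well→Ref (+1); total 1.
Path Well→P→Ref (+1); total 2.
Path Well→Q→Ref (+1); total 3.
Path Well→W→Ref (+1); total 4.
Path Well→R→Q→V→Ref (+1); total 5.
No residual Well→Ref path; max flow = 5.
Certifying cut of size 5: {P→Ref, Q→Ref, V→Ref, W→Ref, Well→Ref}.

5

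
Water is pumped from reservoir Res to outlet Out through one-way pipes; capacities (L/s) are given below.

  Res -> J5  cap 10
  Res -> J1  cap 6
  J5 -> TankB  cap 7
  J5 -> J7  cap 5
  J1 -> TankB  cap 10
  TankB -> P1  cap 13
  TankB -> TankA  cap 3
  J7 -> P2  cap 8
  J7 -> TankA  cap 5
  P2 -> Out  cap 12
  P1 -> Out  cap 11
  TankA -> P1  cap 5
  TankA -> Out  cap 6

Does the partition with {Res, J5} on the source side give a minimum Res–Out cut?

No — its capacity is 18, but the minimum cut has capacity 16.

Given cut capacity: 6 + 7 + 5 = 18.
Augment Res→J5→TankB→P1→Out: bottleneck 7, flow now 7.
Augment Res→J5→J7→P2→Out: bottleneck 3, flow now 10.
Augment Res→J1→TankB→P1→Out: bottleneck 4, flow now 14.
Augment Res→J1→TankB→TankA→Out: bottleneck 2, flow now 16.
No augmenting path remains; maximum flow = 16.
In the residual graph, reachable from Res: {Res}.
Min-cut edges: Res→J5 (10), Res→J1 (6); capacity 10 + 6 = 16.
Cut capacity 18 exceeds the max flow 16, so it is not minimum.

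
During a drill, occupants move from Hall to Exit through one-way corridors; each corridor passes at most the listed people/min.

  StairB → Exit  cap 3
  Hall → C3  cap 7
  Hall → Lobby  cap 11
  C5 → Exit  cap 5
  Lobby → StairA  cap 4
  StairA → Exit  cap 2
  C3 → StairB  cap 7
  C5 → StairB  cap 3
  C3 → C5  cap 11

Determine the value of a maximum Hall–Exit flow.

9

Augment Hall→C3→C5→Exit: bottleneck 5, flow now 5.
Augment Hall→C3→StairB→Exit: bottleneck 2, flow now 7.
Augment Hall→Lobby→StairA→Exit: bottleneck 2, flow now 9.
No augmenting path remains; maximum flow = 9.
In the residual graph, reachable from Hall: {Hall, Lobby, StairA}.
Min-cut edges: Hall→C3 (7), StairA→Exit (2); capacity 7 + 2 = 9.
This cut is saturated, so no flow can exceed 9.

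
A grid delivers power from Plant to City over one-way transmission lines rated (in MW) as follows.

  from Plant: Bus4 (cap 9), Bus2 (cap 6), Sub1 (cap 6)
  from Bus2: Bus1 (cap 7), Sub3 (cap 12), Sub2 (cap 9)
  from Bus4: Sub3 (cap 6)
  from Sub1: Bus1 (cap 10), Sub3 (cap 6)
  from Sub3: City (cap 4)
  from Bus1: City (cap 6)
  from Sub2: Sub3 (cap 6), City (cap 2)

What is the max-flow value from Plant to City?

Augment Plant→Bus2→Sub3→City: bottleneck 4, flow now 4.
Augment Plant→Bus2→Bus1→City: bottleneck 2, flow now 6.
Augment Plant→Sub1→Bus1→City: bottleneck 4, flow now 10.
Augment Plant→Bus4→Sub3→Bus2→Sub2→City: bottleneck 2, flow now 12. (uses reverse residual edge)
No augmenting path remains; maximum flow = 12.
In the residual graph, reachable from Plant: {Plant, Bus2, Bus4, Sub1, Sub3, Bus1, Sub2}.
Min-cut edges: Sub3→City (4), Bus1→City (6), Sub2→City (2); capacity 4 + 6 + 2 = 12.
This cut is saturated, so no flow can exceed 12.

12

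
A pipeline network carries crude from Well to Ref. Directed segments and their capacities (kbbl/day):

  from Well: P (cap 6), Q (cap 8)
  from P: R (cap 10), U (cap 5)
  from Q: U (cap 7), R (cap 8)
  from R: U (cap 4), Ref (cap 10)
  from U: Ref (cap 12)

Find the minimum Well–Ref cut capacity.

14

Augment Well→P→R→Ref: bottleneck 6, flow now 6.
Augment Well→Q→R→Ref: bottleneck 4, flow now 10.
Augment Well→Q→U→Ref: bottleneck 4, flow now 14.
No augmenting path remains; maximum flow = 14.
By max-flow min-cut, the minimum cut capacity equals the max flow.
In the residual graph, reachable from Well: {Well}.
Min-cut edges: Well→P (6), Well→Q (8); capacity 6 + 8 = 14.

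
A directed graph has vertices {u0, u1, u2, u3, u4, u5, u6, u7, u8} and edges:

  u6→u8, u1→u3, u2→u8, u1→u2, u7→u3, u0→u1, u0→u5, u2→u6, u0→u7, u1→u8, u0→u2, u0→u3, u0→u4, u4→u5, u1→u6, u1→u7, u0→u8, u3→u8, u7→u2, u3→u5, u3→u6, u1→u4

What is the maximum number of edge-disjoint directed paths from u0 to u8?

5

Assign every edge capacity 1; by Menger, the answer equals the max flow.
Path u0→u8 (+1); total 1.
Path u0→u1→u8 (+1); total 2.
Path u0→u2→u8 (+1); total 3.
Path u0→u3→u8 (+1); total 4.
Path u0→u7→u2→u6→u8 (+1); total 5.
No residual u0→u8 path; max flow = 5.
Certifying cut of size 5: {u0→u1, u0→u2, u0→u3, u0→u7, u0→u8}.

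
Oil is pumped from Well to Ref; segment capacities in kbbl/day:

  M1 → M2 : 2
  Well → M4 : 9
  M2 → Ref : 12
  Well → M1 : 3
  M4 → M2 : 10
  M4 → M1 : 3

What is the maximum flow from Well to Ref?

11

Augment Well→M4→M2→Ref: bottleneck 9, flow now 9.
Augment Well→M1→M2→Ref: bottleneck 2, flow now 11.
No augmenting path remains; maximum flow = 11.
In the residual graph, reachable from Well: {Well, M1}.
Min-cut edges: Well→M4 (9), M1→M2 (2); capacity 9 + 2 = 11.
This cut is saturated, so no flow can exceed 11.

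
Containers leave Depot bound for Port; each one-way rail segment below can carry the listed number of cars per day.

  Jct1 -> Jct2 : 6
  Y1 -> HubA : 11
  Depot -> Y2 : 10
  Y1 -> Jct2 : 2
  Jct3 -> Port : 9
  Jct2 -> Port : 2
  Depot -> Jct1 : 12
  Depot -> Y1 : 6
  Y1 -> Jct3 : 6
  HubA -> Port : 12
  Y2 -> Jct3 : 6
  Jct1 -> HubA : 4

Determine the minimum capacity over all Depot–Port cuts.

Augment Depot→Y1→Jct3→Port: bottleneck 6, flow now 6.
Augment Depot→Jct1→Jct2→Port: bottleneck 2, flow now 8.
Augment Depot→Jct1→HubA→Port: bottleneck 4, flow now 12.
Augment Depot→Y2→Jct3→Port: bottleneck 3, flow now 15.
Augment Depot→Y2→Jct3→Y1→HubA→Port: bottleneck 3, flow now 18. (uses reverse residual edge)
No augmenting path remains; maximum flow = 18.
By max-flow min-cut, the minimum cut capacity equals the max flow.
In the residual graph, reachable from Depot: {Depot, Jct1, Y2, Jct2}.
Min-cut edges: Depot→Y1 (6), Jct1→HubA (4), Y2→Jct3 (6), Jct2→Port (2); capacity 6 + 4 + 6 + 2 = 18.

18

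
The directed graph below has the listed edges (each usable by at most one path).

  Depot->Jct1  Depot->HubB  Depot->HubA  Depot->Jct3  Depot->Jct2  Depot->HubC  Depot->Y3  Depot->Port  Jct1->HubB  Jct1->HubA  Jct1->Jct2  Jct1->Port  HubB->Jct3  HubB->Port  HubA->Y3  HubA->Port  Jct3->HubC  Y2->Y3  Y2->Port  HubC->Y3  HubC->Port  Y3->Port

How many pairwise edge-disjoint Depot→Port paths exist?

Assign every edge capacity 1; by Menger, the answer equals the max flow.
Path Depot→Port (+1); total 1.
Path Depot→Jct1→Port (+1); total 2.
Path Depot→HubB→Port (+1); total 3.
Path Depot→HubA→Port (+1); total 4.
Path Depot→HubC→Port (+1); total 5.
Path Depot→Y3→Port (+1); total 6.
No residual Depot→Port path; max flow = 6.
Certifying cut of size 6: {Depot→HubA, Depot→HubB, Depot→Jct1, Depot→Port, HubC→Port, Y3→Port}.

6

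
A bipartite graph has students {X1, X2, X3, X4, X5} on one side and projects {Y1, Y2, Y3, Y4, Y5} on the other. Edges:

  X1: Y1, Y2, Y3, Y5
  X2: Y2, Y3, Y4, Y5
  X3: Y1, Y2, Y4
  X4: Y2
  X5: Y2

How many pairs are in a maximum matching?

Unit-capacity flow: source→left, listed edges, right→sink; max matching = max flow.
Augmenting path X1→Y1 (+1); matched 1.
Augmenting path X2→Y2 (+1); matched 2.
Augmenting path X3→Y4 (+1); matched 3.
Augmenting path X4→Y2→X2→Y3 (+1); matched 4.
No augmenting path remains; maximum matching = 4.
König certificate: {X1, X2, X3, Y2} is a vertex cover of size 4 (every listed pair touches it), so no matching can be larger.

4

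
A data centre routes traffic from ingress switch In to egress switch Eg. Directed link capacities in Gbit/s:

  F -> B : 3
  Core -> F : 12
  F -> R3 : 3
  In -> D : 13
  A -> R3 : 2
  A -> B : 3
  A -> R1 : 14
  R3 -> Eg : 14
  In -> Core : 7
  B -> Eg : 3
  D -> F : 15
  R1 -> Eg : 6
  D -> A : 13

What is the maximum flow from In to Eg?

14

Augment In→Core→F→R3→Eg: bottleneck 3, flow now 3.
Augment In→Core→F→B→Eg: bottleneck 3, flow now 6.
Augment In→D→A→R3→Eg: bottleneck 2, flow now 8.
Augment In→D→A→R1→Eg: bottleneck 6, flow now 14.
No augmenting path remains; maximum flow = 14.
In the residual graph, reachable from In: {In, Core, D, F, A, R1, B}.
Min-cut edges: F→R3 (3), A→R3 (2), R1→Eg (6), B→Eg (3); capacity 3 + 2 + 6 + 3 = 14.
This cut is saturated, so no flow can exceed 14.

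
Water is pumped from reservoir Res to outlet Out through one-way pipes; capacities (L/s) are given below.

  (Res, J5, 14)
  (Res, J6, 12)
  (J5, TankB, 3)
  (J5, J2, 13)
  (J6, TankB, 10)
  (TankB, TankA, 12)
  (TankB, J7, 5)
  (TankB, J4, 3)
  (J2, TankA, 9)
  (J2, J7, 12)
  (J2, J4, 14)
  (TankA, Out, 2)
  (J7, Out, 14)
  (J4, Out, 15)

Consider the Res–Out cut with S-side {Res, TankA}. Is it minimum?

No — its capacity is 28, but the minimum cut has capacity 23.

Given cut capacity: 14 + 12 + 2 = 28.
Augment Res→J5→TankB→TankA→Out: bottleneck 2, flow now 2.
Augment Res→J5→TankB→J7→Out: bottleneck 1, flow now 3.
Augment Res→J5→J2→J7→Out: bottleneck 11, flow now 14.
Augment Res→J6→TankB→J7→Out: bottleneck 2, flow now 16.
Augment Res→J6→TankB→J4→Out: bottleneck 3, flow now 19.
Augment Res→J6→TankB→J5→J2→J4→Out: bottleneck 2, flow now 21. (uses reverse residual edge)
Augment Res→J6→TankB→J7→J2→J4→Out: bottleneck 2, flow now 23. (uses reverse residual edge)
No augmenting path remains; maximum flow = 23.
In the residual graph, reachable from Res: {Res, J5, J6, TankB, TankA}.
Min-cut edges: J5→J2 (13), TankB→J7 (5), TankB→J4 (3), TankA→Out (2); capacity 13 + 5 + 3 + 2 = 23.
Cut capacity 28 exceeds the max flow 23, so it is not minimum.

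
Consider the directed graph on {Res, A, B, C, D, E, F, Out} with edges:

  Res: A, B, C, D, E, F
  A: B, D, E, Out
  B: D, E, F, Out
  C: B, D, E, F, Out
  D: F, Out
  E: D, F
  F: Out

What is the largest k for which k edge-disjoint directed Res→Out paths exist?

Assign every edge capacity 1; by Menger, the answer equals the max flow.
Path Res→A→Out (+1); total 1.
Path Res→B→Out (+1); total 2.
Path Res→C→Out (+1); total 3.
Path Res→D→Out (+1); total 4.
Path Res→F→Out (+1); total 5.
No residual Res→Out path; max flow = 5.
Certifying cut of size 5: {D→Out, F→Out, Res→A, Res→B, Res→C}.

5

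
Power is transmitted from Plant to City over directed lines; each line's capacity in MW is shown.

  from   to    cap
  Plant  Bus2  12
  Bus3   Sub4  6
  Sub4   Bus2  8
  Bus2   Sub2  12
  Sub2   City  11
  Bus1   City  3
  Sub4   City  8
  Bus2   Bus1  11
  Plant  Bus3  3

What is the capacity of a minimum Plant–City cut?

Augment Plant→Bus2→Bus1→City: bottleneck 3, flow now 3.
Augment Plant→Bus2→Sub2→City: bottleneck 9, flow now 12.
Augment Plant→Bus3→Sub4→City: bottleneck 3, flow now 15.
No augmenting path remains; maximum flow = 15.
By max-flow min-cut, the minimum cut capacity equals the max flow.
In the residual graph, reachable from Plant: {Plant}.
Min-cut edges: Plant→Bus2 (12), Plant→Bus3 (3); capacity 12 + 3 = 15.

15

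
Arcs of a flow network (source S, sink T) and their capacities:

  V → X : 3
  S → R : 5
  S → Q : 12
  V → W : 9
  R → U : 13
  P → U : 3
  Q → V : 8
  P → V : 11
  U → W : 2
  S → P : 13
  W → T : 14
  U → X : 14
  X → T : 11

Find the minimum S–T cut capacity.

20

Augment S→P→U→W→T: bottleneck 2, flow now 2.
Augment S→P→U→X→T: bottleneck 1, flow now 3.
Augment S→P→V→W→T: bottleneck 9, flow now 12.
Augment S→P→V→X→T: bottleneck 1, flow now 13.
Augment S→Q→V→X→T: bottleneck 2, flow now 15.
Augment S→R→U→X→T: bottleneck 5, flow now 20.
No augmenting path remains; maximum flow = 20.
By max-flow min-cut, the minimum cut capacity equals the max flow.
In the residual graph, reachable from S: {S, P, Q, V}.
Min-cut edges: S→R (5), P→U (3), V→W (9), V→X (3); capacity 5 + 3 + 9 + 3 = 20.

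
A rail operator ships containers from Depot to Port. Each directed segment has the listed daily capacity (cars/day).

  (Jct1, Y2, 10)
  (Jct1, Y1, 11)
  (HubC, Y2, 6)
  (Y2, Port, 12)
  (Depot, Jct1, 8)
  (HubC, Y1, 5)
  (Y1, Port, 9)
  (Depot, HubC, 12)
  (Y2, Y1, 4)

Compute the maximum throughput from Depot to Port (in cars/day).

19

Augment Depot→Jct1→Y2→Port: bottleneck 8, flow now 8.
Augment Depot→HubC→Y2→Port: bottleneck 4, flow now 12.
Augment Depot→HubC→Y1→Port: bottleneck 5, flow now 17.
Augment Depot→HubC→Y2→Y1→Port: bottleneck 2, flow now 19.
No augmenting path remains; maximum flow = 19.
In the residual graph, reachable from Depot: {Depot, HubC}.
Min-cut edges: Depot→Jct1 (8), HubC→Y2 (6), HubC→Y1 (5); capacity 8 + 6 + 5 = 19.
This cut is saturated, so no flow can exceed 19.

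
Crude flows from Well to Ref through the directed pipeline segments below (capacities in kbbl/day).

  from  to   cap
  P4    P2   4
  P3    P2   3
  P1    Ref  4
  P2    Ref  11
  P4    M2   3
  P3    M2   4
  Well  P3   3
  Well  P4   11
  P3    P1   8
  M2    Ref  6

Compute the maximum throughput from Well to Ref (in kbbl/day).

10

Augment Well→P4→M2→Ref: bottleneck 3, flow now 3.
Augment Well→P4→P2→Ref: bottleneck 4, flow now 7.
Augment Well→P3→M2→Ref: bottleneck 3, flow now 10.
No augmenting path remains; maximum flow = 10.
In the residual graph, reachable from Well: {Well, P4}.
Min-cut edges: Well→P3 (3), P4→M2 (3), P4→P2 (4); capacity 3 + 3 + 4 = 10.
This cut is saturated, so no flow can exceed 10.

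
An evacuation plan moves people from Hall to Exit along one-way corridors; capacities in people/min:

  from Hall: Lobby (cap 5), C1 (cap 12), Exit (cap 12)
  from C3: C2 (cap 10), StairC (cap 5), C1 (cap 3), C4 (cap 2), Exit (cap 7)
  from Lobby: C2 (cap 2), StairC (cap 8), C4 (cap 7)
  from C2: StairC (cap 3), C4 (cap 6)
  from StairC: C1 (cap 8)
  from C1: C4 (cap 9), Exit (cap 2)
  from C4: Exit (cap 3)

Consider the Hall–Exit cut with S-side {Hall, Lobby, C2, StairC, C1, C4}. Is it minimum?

Yes — it is a minimum cut (capacity 17).

Given cut capacity: 12 + 2 + 3 = 17.
Augment Hall→Exit: bottleneck 12, flow now 12.
Augment Hall→C1→Exit: bottleneck 2, flow now 14.
Augment Hall→Lobby→C4→Exit: bottleneck 3, flow now 17.
No augmenting path remains; maximum flow = 17.
Cut capacity 17 equals the max flow, so it is a minimum cut.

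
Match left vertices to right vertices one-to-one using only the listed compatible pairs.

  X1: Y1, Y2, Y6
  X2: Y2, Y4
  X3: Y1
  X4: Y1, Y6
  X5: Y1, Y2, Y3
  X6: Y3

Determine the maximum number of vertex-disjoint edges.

Unit-capacity flow: source→left, listed edges, right→sink; max matching = max flow.
Augmenting path X1→Y1 (+1); matched 1.
Augmenting path X2→Y2 (+1); matched 2.
Augmenting path X4→Y6 (+1); matched 3.
Augmenting path X5→Y3 (+1); matched 4.
Augmenting path X3→Y1→X1→Y2→X2→Y4 (+1); matched 5.
No augmenting path remains; maximum matching = 5.
König certificate: {X2, Y1, Y2, Y3, Y6} is a vertex cover of size 5 (every listed pair touches it), so no matching can be larger.

5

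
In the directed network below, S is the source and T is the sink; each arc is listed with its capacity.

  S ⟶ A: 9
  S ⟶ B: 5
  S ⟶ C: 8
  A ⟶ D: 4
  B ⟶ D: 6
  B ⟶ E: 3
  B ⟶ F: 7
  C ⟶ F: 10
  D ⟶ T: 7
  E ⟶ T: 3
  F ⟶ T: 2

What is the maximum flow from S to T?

Augment S→A→D→T: bottleneck 4, flow now 4.
Augment S→B→D→T: bottleneck 3, flow now 7.
Augment S→B→E→T: bottleneck 2, flow now 9.
Augment S→C→F→T: bottleneck 2, flow now 11.
No augmenting path remains; maximum flow = 11.
In the residual graph, reachable from S: {S, A, C, F}.
Min-cut edges: S→B (5), A→D (4), F→T (2); capacity 5 + 4 + 2 = 11.
This cut is saturated, so no flow can exceed 11.

11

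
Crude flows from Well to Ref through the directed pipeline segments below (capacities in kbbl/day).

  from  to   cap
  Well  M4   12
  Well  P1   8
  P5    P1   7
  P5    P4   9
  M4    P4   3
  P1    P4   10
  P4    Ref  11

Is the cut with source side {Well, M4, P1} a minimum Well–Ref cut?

No — its capacity is 13, but the minimum cut has capacity 11.

Given cut capacity: 3 + 10 = 13.
Augment Well→M4→P4→Ref: bottleneck 3, flow now 3.
Augment Well→P1→P4→Ref: bottleneck 8, flow now 11.
No augmenting path remains; maximum flow = 11.
In the residual graph, reachable from Well: {Well, M4}.
Min-cut edges: Well→P1 (8), M4→P4 (3); capacity 8 + 3 = 11.
Cut capacity 13 exceeds the max flow 11, so it is not minimum.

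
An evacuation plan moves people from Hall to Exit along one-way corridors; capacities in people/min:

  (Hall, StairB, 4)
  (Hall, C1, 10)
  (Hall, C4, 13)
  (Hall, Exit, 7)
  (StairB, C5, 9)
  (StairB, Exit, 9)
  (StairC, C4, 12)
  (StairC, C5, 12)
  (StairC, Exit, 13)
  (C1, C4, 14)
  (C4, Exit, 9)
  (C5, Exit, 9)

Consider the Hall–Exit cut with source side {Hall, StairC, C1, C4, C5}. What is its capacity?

42

Edges leaving {Hall, StairC, C1, C4, C5}: Hall→StairB (4), Hall→Exit (7), StairC→Exit (13), C4→Exit (9), C5→Exit (9).
Cut capacity = 4 + 7 + 13 + 9 + 9 = 42.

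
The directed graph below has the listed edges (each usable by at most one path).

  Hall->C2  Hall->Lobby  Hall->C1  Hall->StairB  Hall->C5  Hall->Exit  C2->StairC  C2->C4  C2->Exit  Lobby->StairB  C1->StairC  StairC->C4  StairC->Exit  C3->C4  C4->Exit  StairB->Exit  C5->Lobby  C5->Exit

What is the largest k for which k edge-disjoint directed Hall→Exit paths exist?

5

Assign every edge capacity 1; by Menger, the answer equals the max flow.
Path Hall→Exit (+1); total 1.
Path Hall→C2→Exit (+1); total 2.
Path Hall→StairB→Exit (+1); total 3.
Path Hall→C5→Exit (+1); total 4.
Path Hall→C1→StairC→Exit (+1); total 5.
No residual Hall→Exit path; max flow = 5.
Certifying cut of size 5: {Hall→C1, Hall→C2, Hall→C5, Hall→Exit, StairB→Exit}.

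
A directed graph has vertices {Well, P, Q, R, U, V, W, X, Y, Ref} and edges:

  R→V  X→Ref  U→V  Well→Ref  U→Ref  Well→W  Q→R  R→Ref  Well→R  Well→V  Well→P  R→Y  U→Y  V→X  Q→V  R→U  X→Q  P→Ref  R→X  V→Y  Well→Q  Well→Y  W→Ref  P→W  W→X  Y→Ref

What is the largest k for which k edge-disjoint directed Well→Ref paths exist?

7

Assign every edge capacity 1; by Menger, the answer equals the max flow.
Path Well→Ref (+1); total 1.
Path Well→P→Ref (+1); total 2.
Path Well→R→Ref (+1); total 3.
Path Well→W→Ref (+1); total 4.
Path Well→Y→Ref (+1); total 5.
Path Well→V→X→Ref (+1); total 6.
Path Well→Q→R→U→Ref (+1); total 7.
No residual Well→Ref path; max flow = 7.
Certifying cut of size 7: {Well→P, Well→Q, Well→R, Well→Ref, Well→V, Well→W, Well→Y}.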